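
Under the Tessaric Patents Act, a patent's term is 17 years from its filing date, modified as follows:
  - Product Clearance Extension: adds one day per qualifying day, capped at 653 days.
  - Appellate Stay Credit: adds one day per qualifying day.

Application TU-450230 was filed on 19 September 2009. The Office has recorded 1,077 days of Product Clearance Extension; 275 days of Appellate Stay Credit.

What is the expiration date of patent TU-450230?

April 4, 2029

Base term: filing date + 17 years → 19 September 2026.
Product Clearance Extension: 1077 days claimed exceeds the 653-day cap, so +653 days → 3 July 2028.
Appellate Stay Credit: +275 days → 4 April 2029.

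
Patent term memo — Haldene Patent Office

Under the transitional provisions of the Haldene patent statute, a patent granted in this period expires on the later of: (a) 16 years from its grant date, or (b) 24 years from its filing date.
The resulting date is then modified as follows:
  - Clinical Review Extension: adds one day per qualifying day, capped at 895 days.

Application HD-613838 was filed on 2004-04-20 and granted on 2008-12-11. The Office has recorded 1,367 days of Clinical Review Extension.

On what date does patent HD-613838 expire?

October 2, 2030

(a) grant + 16 years → 11 December 2024.
(b) filing + 24 years → 20 April 2028.
Later of the two: 20 April 2028.
Clinical Review Extension: 1367 days claimed exceeds the 895-day cap, so +895 days → 2 October 2030.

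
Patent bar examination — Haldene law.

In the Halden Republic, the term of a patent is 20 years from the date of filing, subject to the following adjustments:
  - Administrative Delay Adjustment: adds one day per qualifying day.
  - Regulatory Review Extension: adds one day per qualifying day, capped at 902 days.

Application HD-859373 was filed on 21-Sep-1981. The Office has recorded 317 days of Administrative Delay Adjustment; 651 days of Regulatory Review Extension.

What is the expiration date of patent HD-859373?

Base term: filing date + 20 years → 21 September 2001.
Administrative Delay Adjustment: +317 days → 4 August 2002.
Regulatory Review Extension: 651 days (within the 902-day cap) → +651 days → 16 May 2004.

2004-05-16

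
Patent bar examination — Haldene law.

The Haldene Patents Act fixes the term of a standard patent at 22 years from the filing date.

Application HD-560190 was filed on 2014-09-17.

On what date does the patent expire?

Filing date + 22 years → 17 September 2036.

September 17, 2036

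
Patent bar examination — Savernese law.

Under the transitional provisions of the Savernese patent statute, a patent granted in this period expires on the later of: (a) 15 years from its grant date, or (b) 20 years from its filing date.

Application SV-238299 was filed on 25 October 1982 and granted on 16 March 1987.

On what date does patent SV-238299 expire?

2002-10-25

(a) grant + 15 years → 16 March 2002.
(b) filing + 20 years → 25 October 2002.
Later of the two: 25 October 2002.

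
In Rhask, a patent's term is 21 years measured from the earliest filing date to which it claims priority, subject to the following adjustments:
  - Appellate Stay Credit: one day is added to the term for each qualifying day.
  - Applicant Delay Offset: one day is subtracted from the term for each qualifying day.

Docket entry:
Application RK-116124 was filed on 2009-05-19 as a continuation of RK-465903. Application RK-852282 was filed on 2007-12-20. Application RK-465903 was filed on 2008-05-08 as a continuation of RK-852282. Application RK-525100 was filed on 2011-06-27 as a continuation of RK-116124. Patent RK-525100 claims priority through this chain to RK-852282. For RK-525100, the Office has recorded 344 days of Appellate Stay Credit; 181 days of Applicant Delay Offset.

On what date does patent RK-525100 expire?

2029-06-01

Earliest priority filing: 20 December 2007.
Base term: 20 December 2007 + 21 years → 20 December 2028.
Appellate Stay Credit: +344 days → 29 November 2029.
Applicant Delay Offset: −181 days → 1 June 2029.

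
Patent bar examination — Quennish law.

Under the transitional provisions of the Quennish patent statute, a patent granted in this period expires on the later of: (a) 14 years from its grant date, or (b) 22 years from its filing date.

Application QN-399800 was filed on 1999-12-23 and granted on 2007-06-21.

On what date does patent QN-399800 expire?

(a) grant + 14 years → 21 June 2021.
(b) filing + 22 years → 23 December 2021.
Later of the two: 23 December 2021.

2021-12-23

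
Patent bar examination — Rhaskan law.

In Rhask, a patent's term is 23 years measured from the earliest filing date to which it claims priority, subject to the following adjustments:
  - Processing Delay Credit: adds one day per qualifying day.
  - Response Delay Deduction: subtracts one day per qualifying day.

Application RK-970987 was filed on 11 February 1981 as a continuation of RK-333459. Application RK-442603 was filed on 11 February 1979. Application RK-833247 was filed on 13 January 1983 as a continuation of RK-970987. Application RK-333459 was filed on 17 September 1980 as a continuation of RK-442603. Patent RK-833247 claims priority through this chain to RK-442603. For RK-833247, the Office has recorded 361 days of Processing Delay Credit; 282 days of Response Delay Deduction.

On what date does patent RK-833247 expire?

2002-05-01

Earliest priority filing: 11 February 1979.
Base term: 11 February 1979 + 23 years → 11 February 2002.
Processing Delay Credit: +361 days → 7 February 2003.
Response Delay Deduction: −282 days → 1 May 2002.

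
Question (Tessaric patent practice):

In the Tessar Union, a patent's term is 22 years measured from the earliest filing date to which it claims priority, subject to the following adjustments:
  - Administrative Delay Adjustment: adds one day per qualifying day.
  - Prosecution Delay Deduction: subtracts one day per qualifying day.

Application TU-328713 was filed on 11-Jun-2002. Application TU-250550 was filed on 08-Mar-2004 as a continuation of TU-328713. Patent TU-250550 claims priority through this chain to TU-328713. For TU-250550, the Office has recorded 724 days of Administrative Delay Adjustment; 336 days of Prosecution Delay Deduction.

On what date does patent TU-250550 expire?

Earliest priority filing: 11 June 2002.
Base term: 11 June 2002 + 22 years → 11 June 2024.
Administrative Delay Adjustment: +724 days → 5 June 2026.
Prosecution Delay Deduction: −336 days → 4 July 2025.

July 4, 2025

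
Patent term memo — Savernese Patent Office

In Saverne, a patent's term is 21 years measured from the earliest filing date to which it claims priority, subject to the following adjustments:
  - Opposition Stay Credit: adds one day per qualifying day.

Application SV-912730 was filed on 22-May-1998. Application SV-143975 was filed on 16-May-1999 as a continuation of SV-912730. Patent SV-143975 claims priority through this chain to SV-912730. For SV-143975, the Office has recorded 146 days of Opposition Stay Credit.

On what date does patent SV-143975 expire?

2019-10-15

Earliest priority filing: 22 May 1998.
Base term: 22 May 1998 + 21 years → 22 May 2019.
Opposition Stay Credit: +146 days → 15 October 2019.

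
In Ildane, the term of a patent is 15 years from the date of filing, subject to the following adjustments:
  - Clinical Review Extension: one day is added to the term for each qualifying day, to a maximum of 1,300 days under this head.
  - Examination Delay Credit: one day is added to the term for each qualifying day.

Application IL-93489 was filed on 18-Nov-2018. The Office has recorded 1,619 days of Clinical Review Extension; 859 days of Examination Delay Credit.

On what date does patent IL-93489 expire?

Base term: filing date + 15 years → 18 November 2033.
Clinical Review Extension: 1619 days claimed exceeds the 1300-day cap, so +1300 days → 10 June 2037.
Examination Delay Credit: +859 days → 17 October 2039.

October 17, 2039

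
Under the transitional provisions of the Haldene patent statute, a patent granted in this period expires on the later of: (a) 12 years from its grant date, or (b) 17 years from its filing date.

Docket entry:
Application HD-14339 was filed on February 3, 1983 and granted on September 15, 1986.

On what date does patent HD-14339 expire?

2000-02-03

(a) grant + 12 years → 15 September 1998.
(b) filing + 17 years → 3 February 2000.
Later of the two: 3 February 2000.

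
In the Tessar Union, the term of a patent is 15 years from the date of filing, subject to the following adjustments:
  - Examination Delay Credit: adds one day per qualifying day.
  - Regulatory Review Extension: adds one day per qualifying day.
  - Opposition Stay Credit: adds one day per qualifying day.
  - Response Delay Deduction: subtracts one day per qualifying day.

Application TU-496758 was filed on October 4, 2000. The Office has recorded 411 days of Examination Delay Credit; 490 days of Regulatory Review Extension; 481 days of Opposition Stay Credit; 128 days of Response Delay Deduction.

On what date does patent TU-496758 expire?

2019-03-11

Base term: filing date + 15 years → 4 October 2015.
Examination Delay Credit: +411 days → 18 November 2016.
Regulatory Review Extension: +490 days → 23 March 2018.
Opposition Stay Credit: +481 days → 17 July 2019.
Response Delay Deduction: −128 days → 11 March 2019.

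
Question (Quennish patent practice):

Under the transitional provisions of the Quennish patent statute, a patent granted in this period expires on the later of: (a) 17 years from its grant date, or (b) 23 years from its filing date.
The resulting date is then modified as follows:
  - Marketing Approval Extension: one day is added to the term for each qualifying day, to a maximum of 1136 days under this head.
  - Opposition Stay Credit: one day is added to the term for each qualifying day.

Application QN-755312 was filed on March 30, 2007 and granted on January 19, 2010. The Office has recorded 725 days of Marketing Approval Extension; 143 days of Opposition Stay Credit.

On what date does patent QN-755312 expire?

2032-08-14

(a) grant + 17 years → 19 January 2027.
(b) filing + 23 years → 30 March 2030.
Later of the two: 30 March 2030.
Marketing Approval Extension: 725 days (within the 1136-day cap) → +725 days → 24 March 2032.
Opposition Stay Credit: +143 days → 14 August 2032.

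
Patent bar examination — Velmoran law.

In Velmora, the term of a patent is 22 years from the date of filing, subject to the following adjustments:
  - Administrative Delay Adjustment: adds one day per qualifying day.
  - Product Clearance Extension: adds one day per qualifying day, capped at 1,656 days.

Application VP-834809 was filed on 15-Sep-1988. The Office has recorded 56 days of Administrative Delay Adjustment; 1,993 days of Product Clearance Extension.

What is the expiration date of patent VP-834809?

May 24, 2015

Base term: filing date + 22 years → 15 September 2010.
Administrative Delay Adjustment: +56 days → 10 November 2010.
Product Clearance Extension: 1993 days claimed exceeds the 1656-day cap, so +1656 days → 24 May 2015.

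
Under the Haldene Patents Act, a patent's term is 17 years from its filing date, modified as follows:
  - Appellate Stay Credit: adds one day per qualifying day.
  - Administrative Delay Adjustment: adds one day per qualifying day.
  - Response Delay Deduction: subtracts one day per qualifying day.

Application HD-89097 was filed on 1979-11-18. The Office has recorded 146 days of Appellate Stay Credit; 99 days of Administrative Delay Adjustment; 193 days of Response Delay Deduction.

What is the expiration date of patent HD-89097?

Base term: filing date + 17 years → 18 November 1996.
Appellate Stay Credit: +146 days → 13 April 1997.
Administrative Delay Adjustment: +99 days → 21 July 1997.
Response Delay Deduction: −193 days → 9 January 1997.

1997-01-09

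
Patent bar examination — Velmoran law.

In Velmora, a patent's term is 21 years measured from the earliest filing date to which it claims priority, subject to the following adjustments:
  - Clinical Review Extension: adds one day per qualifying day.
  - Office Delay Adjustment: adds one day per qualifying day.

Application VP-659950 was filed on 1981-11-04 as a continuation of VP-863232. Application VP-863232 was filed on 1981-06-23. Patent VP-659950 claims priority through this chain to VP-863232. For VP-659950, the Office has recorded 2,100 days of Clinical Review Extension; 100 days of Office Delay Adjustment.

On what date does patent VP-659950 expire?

July 1, 2008

Earliest priority filing: 23 June 1981.
Base term: 23 June 1981 + 21 years → 23 June 2002.
Clinical Review Extension: +2100 days → 23 March 2008.
Office Delay Adjustment: +100 days → 1 July 2008.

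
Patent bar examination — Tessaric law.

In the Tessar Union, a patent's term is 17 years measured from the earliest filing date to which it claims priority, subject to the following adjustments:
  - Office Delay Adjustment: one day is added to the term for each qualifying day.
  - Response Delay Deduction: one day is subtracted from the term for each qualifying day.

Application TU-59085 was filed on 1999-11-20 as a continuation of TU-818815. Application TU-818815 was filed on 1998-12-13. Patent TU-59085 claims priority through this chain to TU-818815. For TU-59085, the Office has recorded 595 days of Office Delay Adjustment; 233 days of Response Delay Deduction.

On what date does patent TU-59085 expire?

Earliest priority filing: 13 December 1998.
Base term: 13 December 1998 + 17 years → 13 December 2015.
Office Delay Adjustment: +595 days → 30 July 2017.
Response Delay Deduction: −233 days → 9 December 2016.

December 9, 2016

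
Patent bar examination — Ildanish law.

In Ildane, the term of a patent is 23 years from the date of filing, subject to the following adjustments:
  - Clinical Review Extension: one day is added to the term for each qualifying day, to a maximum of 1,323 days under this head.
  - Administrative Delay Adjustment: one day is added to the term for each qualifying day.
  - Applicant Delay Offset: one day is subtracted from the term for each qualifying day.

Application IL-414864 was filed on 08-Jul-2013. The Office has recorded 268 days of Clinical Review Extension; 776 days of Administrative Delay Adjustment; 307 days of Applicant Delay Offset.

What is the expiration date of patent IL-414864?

Base term: filing date + 23 years → 8 July 2036.
Clinical Review Extension: 268 days (within the 1323-day cap) → +268 days → 2 April 2037.
Administrative Delay Adjustment: +776 days → 18 May 2039.
Applicant Delay Offset: −307 days → 15 July 2038.

July 15, 2038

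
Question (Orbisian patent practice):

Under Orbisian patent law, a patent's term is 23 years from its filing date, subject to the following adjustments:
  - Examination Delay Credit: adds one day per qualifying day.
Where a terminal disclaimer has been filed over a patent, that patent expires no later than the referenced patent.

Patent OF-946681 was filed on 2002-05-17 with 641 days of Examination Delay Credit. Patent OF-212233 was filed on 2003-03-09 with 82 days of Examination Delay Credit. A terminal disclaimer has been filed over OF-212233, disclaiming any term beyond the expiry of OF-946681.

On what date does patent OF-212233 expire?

Natural term of OF-212233:
  Base: filing + 23 years → 9 March 2026.
  Examination Delay Credit: +82 days → 30 May 2026.
Expiry of referenced patent OF-946681:
  Base: filing + 23 years → 17 May 2025.
  Examination Delay Credit: +641 days → 17 February 2027.
Terminal disclaimer: OF-212233 expires on the earlier of 30 May 2026 and 17 February 2027.

May 30, 2026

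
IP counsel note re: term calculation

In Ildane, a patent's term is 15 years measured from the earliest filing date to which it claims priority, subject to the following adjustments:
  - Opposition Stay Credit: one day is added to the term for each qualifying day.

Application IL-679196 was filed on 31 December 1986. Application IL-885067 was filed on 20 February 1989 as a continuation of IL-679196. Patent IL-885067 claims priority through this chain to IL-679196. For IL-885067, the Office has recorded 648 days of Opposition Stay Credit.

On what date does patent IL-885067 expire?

2003-10-10

Earliest priority filing: 31 December 1986.
Base term: 31 December 1986 + 15 years → 31 December 2001.
Opposition Stay Credit: +648 days → 10 October 2003.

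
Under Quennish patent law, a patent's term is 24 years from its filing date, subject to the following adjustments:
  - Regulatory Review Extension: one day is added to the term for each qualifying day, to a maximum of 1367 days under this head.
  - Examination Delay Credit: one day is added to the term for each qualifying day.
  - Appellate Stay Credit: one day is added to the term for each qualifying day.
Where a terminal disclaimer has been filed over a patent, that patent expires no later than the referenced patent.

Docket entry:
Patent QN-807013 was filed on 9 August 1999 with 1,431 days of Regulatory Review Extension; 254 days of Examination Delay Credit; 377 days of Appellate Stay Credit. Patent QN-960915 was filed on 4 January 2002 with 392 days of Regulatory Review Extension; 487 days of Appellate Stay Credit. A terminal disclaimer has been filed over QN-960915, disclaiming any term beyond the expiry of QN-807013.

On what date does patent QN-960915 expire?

June 1, 2028

Natural term of QN-960915:
  Base: filing + 24 years → 4 January 2026.
  Regulatory Review Extension: 392 days (within the 1367-day cap) → +392 days → 31 January 2027.
  Appellate Stay Credit: +487 days → 1 June 2028.
Expiry of referenced patent QN-807013:
  Base: filing + 24 years → 9 August 2023.
  Regulatory Review Extension: 1431 days claimed exceeds the 1367-day cap, so +1367 days → 7 May 2027.
  Examination Delay Credit: +254 days → 16 January 2028.
  Appellate Stay Credit: +377 days → 27 January 2029.
Terminal disclaimer: QN-960915 expires on the earlier of 1 June 2028 and 27 January 2029.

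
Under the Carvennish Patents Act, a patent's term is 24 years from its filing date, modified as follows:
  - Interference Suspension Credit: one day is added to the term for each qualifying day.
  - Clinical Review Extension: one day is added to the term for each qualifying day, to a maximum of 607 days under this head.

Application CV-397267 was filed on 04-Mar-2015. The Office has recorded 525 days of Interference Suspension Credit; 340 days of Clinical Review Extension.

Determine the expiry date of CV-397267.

Base term: filing date + 24 years → 4 March 2039.
Interference Suspension Credit: +525 days → 10 August 2040.
Clinical Review Extension: 340 days (within the 607-day cap) → +340 days → 16 July 2041.

July 16, 2041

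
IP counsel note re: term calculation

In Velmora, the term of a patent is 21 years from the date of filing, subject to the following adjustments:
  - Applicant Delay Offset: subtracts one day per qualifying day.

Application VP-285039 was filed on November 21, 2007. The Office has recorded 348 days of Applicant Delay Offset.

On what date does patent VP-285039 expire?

December 9, 2027

Base term: filing date + 21 years → 21 November 2028.
Applicant Delay Offset: −348 days → 9 December 2027.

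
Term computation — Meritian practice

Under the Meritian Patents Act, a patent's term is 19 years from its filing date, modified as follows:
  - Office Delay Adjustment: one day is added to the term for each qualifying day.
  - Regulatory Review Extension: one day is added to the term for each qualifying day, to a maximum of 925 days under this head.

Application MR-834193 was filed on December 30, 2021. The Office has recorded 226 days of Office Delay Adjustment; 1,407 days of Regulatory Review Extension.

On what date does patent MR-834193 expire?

Base term: filing date + 19 years → 30 December 2040.
Office Delay Adjustment: +226 days → 13 August 2041.
Regulatory Review Extension: 1407 days claimed exceeds the 925-day cap, so +925 days → 24 February 2044.

February 24, 2044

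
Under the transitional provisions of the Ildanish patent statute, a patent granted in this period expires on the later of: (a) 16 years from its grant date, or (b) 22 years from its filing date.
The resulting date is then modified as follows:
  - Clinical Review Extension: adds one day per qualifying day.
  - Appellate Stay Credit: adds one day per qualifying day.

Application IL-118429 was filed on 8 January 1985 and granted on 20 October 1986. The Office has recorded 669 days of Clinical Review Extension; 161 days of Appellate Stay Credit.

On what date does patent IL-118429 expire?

April 17, 2009

(a) grant + 16 years → 20 October 2002.
(b) filing + 22 years → 8 January 2007.
Later of the two: 8 January 2007.
Clinical Review Extension: +669 days → 7 November 2008.
Appellate Stay Credit: +161 days → 17 April 2009.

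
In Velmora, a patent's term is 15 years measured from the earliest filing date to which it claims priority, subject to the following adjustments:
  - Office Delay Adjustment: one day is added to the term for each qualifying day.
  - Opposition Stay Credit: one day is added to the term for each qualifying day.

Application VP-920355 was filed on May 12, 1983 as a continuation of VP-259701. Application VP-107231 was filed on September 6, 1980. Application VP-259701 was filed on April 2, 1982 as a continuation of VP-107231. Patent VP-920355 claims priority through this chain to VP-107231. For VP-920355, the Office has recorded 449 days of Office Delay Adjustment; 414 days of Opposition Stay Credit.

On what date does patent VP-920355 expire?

Earliest priority filing: 6 September 1980.
Base term: 6 September 1980 + 15 years → 6 September 1995.
Office Delay Adjustment: +449 days → 28 November 1996.
Opposition Stay Credit: +414 days → 16 January 1998.

January 16, 1998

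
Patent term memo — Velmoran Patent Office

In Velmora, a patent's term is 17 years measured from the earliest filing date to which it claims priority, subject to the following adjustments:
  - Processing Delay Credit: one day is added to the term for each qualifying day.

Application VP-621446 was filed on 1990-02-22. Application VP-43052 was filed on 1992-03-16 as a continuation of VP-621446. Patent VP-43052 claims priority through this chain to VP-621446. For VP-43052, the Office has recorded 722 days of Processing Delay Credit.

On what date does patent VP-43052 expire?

February 13, 2009

Earliest priority filing: 22 February 1990.
Base term: 22 February 1990 + 17 years → 22 February 2007.
Processing Delay Credit: +722 days → 13 February 2009.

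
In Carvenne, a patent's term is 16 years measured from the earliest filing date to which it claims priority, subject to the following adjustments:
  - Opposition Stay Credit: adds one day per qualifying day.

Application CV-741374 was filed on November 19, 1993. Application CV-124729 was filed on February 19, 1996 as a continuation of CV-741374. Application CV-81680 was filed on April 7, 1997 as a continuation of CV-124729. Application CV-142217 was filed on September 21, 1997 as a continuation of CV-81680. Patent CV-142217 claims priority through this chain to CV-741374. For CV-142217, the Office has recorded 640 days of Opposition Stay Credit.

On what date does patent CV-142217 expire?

Earliest priority filing: 19 November 1993.
Base term: 19 November 1993 + 16 years → 19 November 2009.
Opposition Stay Credit: +640 days → 21 August 2011.

August 21, 2011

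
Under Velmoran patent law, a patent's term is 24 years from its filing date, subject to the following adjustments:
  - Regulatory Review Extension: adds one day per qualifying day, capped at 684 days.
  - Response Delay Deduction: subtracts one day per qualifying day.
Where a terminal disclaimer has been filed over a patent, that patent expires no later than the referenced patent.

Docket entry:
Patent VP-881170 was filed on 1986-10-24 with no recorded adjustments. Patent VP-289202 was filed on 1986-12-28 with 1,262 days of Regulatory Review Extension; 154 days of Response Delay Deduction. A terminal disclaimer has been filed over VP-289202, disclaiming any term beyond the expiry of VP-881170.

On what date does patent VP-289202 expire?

Natural term of VP-289202:
  Base: filing + 24 years → 28 December 2010.
  Regulatory Review Extension: 1262 days claimed exceeds the 684-day cap, so +684 days → 11 November 2012.
  Response Delay Deduction: −154 days → 10 June 2012.
Expiry of referenced patent VP-881170:
  Base: filing + 24 years → 24 October 2010.
Terminal disclaimer: VP-289202 expires on the earlier of 10 June 2012 and 24 October 2010.

October 24, 2010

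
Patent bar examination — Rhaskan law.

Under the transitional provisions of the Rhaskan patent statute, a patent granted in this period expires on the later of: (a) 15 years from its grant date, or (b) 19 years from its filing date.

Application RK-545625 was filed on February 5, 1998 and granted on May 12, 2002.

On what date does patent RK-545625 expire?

(a) grant + 15 years → 12 May 2017.
(b) filing + 19 years → 5 February 2017.
Later of the two: 12 May 2017.

May 12, 2017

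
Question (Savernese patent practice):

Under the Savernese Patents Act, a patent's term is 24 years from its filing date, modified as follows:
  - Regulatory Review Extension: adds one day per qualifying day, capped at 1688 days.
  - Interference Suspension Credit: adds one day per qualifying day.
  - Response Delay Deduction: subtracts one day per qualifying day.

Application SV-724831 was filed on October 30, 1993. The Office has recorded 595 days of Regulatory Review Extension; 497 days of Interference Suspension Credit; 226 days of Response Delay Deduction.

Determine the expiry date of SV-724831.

Base term: filing date + 24 years → 30 October 2017.
Regulatory Review Extension: 595 days (within the 1688-day cap) → +595 days → 17 June 2019.
Interference Suspension Credit: +497 days → 26 October 2020.
Response Delay Deduction: −226 days → 14 March 2020.

March 14, 2020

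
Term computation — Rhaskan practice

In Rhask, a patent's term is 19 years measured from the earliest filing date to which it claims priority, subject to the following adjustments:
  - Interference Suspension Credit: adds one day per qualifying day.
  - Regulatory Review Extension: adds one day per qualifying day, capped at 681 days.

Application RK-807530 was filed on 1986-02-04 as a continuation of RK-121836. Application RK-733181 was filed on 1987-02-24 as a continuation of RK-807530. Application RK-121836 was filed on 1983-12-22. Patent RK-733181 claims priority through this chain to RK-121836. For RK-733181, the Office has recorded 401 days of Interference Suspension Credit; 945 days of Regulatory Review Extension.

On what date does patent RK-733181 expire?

Earliest priority filing: 22 December 1983.
Base term: 22 December 1983 + 19 years → 22 December 2002.
Interference Suspension Credit: +401 days → 27 January 2004.
Regulatory Review Extension: 945 days claimed exceeds the 681-day cap, so +681 days → 8 December 2005.

December 8, 2005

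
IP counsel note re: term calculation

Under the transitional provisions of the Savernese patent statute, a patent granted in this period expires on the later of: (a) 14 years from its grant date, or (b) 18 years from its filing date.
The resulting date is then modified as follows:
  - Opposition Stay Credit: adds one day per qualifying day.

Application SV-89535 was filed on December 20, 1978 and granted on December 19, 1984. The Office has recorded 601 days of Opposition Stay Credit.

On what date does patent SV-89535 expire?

(a) grant + 14 years → 19 December 1998.
(b) filing + 18 years → 20 December 1996.
Later of the two: 19 December 1998.
Opposition Stay Credit: +601 days → 11 August 2000.

2000-08-11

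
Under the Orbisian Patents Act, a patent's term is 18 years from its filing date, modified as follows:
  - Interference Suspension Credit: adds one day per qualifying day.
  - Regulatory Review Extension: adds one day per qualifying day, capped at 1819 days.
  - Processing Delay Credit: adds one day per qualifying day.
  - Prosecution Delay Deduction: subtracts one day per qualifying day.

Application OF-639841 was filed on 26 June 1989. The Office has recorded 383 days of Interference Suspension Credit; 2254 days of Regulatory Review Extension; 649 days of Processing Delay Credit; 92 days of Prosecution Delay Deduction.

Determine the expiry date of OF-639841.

January 14, 2015

Base term: filing date + 18 years → 26 June 2007.
Interference Suspension Credit: +383 days → 13 July 2008.
Regulatory Review Extension: 2254 days claimed exceeds the 1819-day cap, so +1819 days → 6 July 2013.
Processing Delay Credit: +649 days → 16 April 2015.
Prosecution Delay Deduction: −92 days → 14 January 2015.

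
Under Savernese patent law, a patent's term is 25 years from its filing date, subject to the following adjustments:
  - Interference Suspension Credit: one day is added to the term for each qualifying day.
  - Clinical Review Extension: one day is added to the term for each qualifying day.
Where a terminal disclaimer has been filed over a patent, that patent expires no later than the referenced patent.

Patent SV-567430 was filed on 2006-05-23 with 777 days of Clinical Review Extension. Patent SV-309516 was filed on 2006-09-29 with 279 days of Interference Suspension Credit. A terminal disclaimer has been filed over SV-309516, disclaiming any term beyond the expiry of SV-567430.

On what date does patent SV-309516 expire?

July 4, 2032

Natural term of SV-309516:
  Base: filing + 25 years → 29 September 2031.
  Interference Suspension Credit: +279 days → 4 July 2032.
Expiry of referenced patent SV-567430:
  Base: filing + 25 years → 23 May 2031.
  Clinical Review Extension: +777 days → 8 July 2033.
Terminal disclaimer: SV-309516 expires on the earlier of 4 July 2032 and 8 July 2033.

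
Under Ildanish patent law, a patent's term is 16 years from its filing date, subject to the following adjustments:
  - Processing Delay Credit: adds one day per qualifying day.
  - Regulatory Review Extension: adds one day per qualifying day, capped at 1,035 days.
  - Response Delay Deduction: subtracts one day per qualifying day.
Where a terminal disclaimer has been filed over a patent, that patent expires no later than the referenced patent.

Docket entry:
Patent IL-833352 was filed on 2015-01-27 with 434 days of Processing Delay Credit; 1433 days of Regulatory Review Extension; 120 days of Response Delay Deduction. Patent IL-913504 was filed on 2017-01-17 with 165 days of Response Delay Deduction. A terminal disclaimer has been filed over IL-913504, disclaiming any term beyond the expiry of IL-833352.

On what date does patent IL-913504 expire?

2032-08-05

Natural term of IL-913504:
  Base: filing + 16 years → 17 January 2033.
  Response Delay Deduction: −165 days → 5 August 2032.
Expiry of referenced patent IL-833352:
  Base: filing + 16 years → 27 January 2031.
  Processing Delay Credit: +434 days → 5 April 2032.
  Regulatory Review Extension: 1433 days claimed exceeds the 1035-day cap, so +1035 days → 4 February 2035.
  Response Delay Deduction: −120 days → 7 October 2034.
Terminal disclaimer: IL-913504 expires on the earlier of 5 August 2032 and 7 October 2034.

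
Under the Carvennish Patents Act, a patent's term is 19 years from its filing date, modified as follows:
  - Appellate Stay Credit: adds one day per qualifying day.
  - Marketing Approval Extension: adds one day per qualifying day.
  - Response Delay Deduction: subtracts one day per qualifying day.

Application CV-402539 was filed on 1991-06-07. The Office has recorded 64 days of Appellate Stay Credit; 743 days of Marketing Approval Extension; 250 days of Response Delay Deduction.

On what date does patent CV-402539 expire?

2011-12-16

Base term: filing date + 19 years → 7 June 2010.
Appellate Stay Credit: +64 days → 10 August 2010.
Marketing Approval Extension: +743 days → 22 August 2012.
Response Delay Deduction: −250 days → 16 December 2011.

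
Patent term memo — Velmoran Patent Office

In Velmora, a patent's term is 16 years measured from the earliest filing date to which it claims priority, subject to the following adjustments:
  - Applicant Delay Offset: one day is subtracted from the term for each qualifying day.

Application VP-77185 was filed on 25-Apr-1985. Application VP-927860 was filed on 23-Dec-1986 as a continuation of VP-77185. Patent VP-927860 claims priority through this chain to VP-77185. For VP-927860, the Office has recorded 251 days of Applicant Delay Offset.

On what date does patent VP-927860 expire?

August 17, 2000

Earliest priority filing: 25 April 1985.
Base term: 25 April 1985 + 16 years → 25 April 2001.
Applicant Delay Offset: −251 days → 17 August 2000.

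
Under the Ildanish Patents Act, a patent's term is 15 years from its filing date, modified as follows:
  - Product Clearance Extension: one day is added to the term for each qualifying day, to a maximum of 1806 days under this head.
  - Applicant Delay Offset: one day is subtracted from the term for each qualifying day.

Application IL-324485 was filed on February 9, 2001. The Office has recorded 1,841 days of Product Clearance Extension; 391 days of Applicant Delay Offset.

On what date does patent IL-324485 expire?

Base term: filing date + 15 years → 9 February 2016.
Product Clearance Extension: 1841 days claimed exceeds the 1806-day cap, so +1806 days → 19 January 2021.
Applicant Delay Offset: −391 days → 25 December 2019.

2019-12-25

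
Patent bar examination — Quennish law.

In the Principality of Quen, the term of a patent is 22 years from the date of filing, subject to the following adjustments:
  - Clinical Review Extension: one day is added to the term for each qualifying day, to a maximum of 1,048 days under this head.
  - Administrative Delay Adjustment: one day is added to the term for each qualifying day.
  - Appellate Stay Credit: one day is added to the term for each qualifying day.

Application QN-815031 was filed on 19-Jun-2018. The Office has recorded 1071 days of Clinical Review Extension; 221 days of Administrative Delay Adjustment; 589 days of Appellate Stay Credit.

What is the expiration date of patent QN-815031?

2045-07-21

Base term: filing date + 22 years → 19 June 2040.
Clinical Review Extension: 1071 days claimed exceeds the 1048-day cap, so +1048 days → 3 May 2043.
Administrative Delay Adjustment: +221 days → 10 December 2043.
Appellate Stay Credit: +589 days → 21 July 2045.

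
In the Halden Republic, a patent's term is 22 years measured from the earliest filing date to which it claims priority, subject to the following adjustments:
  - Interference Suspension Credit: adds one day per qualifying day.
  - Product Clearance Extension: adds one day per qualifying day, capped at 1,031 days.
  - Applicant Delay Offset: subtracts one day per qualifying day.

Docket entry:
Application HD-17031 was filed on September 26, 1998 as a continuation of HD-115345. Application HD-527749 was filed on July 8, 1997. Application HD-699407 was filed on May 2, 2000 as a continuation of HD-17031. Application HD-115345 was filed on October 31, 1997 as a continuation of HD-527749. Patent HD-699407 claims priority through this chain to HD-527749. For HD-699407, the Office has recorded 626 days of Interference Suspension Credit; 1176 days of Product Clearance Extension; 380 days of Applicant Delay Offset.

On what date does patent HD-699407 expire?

2023-01-05

Earliest priority filing: 8 July 1997.
Base term: 8 July 1997 + 22 years → 8 July 2019.
Interference Suspension Credit: +626 days → 25 March 2021.
Product Clearance Extension: 1176 days claimed exceeds the 1031-day cap, so +1031 days → 20 January 2024.
Applicant Delay Offset: −380 days → 5 January 2023.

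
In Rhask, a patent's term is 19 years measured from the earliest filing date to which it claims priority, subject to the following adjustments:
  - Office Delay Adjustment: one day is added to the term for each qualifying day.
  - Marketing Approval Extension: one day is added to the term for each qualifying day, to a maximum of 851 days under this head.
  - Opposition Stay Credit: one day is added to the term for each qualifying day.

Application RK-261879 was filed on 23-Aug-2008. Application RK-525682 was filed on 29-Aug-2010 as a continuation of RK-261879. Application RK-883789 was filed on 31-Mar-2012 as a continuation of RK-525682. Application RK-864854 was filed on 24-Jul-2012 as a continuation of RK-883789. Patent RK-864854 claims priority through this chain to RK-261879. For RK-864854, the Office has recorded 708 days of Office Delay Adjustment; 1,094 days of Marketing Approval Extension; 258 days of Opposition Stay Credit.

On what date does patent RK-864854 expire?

Earliest priority filing: 23 August 2008.
Base term: 23 August 2008 + 19 years → 23 August 2027.
Office Delay Adjustment: +708 days → 31 July 2029.
Marketing Approval Extension: 1094 days claimed exceeds the 851-day cap, so +851 days → 29 November 2031.
Opposition Stay Credit: +258 days → 13 August 2032.

2032-08-13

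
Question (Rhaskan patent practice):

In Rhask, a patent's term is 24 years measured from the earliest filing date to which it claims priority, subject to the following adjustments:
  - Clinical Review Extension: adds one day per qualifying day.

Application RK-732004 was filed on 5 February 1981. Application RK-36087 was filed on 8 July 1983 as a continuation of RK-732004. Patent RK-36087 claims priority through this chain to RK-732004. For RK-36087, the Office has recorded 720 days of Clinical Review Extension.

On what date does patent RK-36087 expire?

Earliest priority filing: 5 February 1981.
Base term: 5 February 1981 + 24 years → 5 February 2005.
Clinical Review Extension: +720 days → 26 January 2007.

2007-01-26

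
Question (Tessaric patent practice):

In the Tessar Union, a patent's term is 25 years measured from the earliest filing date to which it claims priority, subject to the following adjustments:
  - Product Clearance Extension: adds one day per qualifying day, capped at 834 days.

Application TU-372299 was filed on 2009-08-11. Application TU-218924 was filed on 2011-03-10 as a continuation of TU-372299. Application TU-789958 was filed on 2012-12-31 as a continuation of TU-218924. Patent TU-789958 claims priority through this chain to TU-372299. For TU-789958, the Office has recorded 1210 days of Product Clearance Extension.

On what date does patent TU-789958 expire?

November 22, 2036

Earliest priority filing: 11 August 2009.
Base term: 11 August 2009 + 25 years → 11 August 2034.
Product Clearance Extension: 1210 days claimed exceeds the 834-day cap, so +834 days → 22 November 2036.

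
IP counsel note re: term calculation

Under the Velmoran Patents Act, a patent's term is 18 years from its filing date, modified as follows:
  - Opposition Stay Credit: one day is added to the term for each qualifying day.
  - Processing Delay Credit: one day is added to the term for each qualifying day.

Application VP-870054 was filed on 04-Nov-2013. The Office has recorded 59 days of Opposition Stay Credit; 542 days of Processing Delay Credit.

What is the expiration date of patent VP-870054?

June 27, 2033

Base term: filing date + 18 years → 4 November 2031.
Opposition Stay Credit: +59 days → 2 January 2032.
Processing Delay Credit: +542 days → 27 June 2033.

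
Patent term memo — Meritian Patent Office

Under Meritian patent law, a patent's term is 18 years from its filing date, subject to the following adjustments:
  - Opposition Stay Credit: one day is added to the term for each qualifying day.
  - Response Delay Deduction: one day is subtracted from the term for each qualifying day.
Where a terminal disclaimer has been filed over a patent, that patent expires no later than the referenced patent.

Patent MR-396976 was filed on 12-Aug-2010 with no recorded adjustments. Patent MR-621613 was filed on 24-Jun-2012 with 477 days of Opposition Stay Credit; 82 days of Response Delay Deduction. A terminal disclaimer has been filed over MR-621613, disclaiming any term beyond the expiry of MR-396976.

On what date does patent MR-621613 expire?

Natural term of MR-621613:
  Base: filing + 18 years → 24 June 2030.
  Opposition Stay Credit: +477 days → 14 October 2031.
  Response Delay Deduction: −82 days → 24 July 2031.
Expiry of referenced patent MR-396976:
  Base: filing + 18 years → 12 August 2028.
Terminal disclaimer: MR-621613 expires on the earlier of 24 July 2031 and 12 August 2028.

August 12, 2028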